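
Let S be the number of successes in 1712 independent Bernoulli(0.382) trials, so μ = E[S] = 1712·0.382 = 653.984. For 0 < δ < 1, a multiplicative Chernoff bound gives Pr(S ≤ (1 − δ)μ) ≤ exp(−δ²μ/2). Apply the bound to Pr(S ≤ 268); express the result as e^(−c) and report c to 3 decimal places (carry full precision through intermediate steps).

113.905

Write 268 = (1 − δ)μ, so δ = 1 − 268/653.984 = 0.590204…
Then the exponent is δ²μ/2 = (μ − 268)²/(2μ) = 113.904658.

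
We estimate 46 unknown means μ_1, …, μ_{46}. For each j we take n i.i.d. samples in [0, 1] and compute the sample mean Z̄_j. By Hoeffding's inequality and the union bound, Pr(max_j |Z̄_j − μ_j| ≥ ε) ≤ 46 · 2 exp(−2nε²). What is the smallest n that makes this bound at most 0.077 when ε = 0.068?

Need 2·46·exp(−2nε²) ≤ 0.077, i.e. exp(−2nε²) ≤ 0.077/92.
So 2nε² ≥ ln(92/0.077) = 7.085738.
Hence n ≥ 7.085738/(2·0.068²) = 766.191.
The smallest integer n is 767.

767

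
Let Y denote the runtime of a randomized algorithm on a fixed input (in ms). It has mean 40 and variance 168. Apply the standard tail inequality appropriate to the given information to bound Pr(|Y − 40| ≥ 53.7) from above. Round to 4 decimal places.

Mean and variance are known, so Chebyshev's inequality applies.
Chebyshev: Pr(|Y − μ| ≥ t) ≤ Var(Y)/t².
Bound = 168 / 2883.69 = 0.0583.

0.0583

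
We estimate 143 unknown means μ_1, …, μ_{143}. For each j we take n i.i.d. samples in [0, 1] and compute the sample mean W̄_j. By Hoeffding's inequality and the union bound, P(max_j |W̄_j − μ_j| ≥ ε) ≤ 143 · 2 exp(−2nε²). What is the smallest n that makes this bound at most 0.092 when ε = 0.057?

Need 2·143·exp(−2nε²) ≤ 0.092, i.e. exp(−2nε²) ≤ 0.092/286.
So 2nε² ≥ ln(286/0.092) = 8.041959.
Hence n ≥ 8.041959/(2·0.057²) = 1237.605.
The smallest integer n is 1238.

1238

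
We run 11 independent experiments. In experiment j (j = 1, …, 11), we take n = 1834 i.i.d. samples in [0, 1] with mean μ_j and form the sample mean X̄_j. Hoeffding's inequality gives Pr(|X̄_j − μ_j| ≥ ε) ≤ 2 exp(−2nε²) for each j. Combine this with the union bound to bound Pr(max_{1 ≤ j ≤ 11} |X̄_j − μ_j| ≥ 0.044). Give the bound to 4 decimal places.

0.0181

Per-experiment Hoeffding bound: 2·exp(−2·1834·0.044²) = 2·exp(−7.10125) = 0.0016482.
Union bound over 11 events: 11·0.0016482 = 0.01813.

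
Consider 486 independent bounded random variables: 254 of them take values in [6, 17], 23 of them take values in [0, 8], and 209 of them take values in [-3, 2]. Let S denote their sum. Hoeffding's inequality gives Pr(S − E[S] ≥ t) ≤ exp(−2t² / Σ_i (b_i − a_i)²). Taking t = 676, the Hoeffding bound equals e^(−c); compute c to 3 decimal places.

24.417

Σ(b_i − a_i)² = 254·11² + 23·8² + 209·5² = 37431.
c = 2t² / 37431 = 2·676² / 37431 = 24.4170.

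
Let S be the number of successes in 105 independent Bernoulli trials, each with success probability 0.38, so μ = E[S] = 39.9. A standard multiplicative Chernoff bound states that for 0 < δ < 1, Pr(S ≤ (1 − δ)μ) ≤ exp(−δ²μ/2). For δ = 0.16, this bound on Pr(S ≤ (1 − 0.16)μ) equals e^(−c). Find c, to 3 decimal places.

c = δ²μ/2 = 0.16²·39.9/2 = 0.5107.

0.511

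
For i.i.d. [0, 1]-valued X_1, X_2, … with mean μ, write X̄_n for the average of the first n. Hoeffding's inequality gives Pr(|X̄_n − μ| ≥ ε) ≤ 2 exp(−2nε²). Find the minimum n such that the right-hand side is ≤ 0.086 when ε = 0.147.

Require 2·exp(−2nε²) ≤ 0.086, i.e. 2nε² ≥ ln(2/0.086) = 3.146555.
So n ≥ 3.146555 / (2·0.147²) = 72.807.
The smallest integer n is 73.

73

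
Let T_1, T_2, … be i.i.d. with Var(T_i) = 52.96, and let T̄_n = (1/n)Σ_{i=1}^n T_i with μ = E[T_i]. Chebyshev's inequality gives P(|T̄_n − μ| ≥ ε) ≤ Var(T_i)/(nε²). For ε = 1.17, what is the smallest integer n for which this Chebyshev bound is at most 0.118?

Require 52.96/(n·1.17²) ≤ 0.118, i.e. n ≥ 52.96/(0.118·1.17²) = 327.864.
The smallest integer n is 328.

328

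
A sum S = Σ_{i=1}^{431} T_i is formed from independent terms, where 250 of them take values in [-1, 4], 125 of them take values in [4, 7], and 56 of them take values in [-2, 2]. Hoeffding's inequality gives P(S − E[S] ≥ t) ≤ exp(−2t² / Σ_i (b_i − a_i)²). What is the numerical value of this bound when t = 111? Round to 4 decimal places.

0.0508

Σ(b_i − a_i)² = 250·5² + 125·3² + 56·4² = 8271.
Exponent = 2·111² / 8271 = 2.97933.
Bound = exp(−2.97933) = 0.05083.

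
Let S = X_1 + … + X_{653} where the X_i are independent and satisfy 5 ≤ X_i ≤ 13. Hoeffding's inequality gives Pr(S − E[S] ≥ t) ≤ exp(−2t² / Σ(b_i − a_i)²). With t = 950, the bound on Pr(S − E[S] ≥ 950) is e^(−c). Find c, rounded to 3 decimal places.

Σ(b_i − a_i)² = 653·(8)² = 41792.
c = 2t²/41792 = 2·950²/41792 = 43.1901.

43.190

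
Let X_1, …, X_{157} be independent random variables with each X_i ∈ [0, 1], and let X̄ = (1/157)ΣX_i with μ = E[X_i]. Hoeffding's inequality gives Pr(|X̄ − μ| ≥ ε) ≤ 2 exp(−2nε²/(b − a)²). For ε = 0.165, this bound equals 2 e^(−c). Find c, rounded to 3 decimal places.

c = 2nε²/(b − a)² = 2·157·0.165² / 1² = 8.5487.

8.549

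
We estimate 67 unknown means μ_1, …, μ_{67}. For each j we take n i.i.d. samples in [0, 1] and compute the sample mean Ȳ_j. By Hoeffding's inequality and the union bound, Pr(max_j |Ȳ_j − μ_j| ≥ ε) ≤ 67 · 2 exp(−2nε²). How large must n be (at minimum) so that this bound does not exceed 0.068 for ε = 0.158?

Need 2·67·exp(−2nε²) ≤ 0.068, i.e. exp(−2nε²) ≤ 0.068/134.
So 2nε² ≥ ln(134/0.068) = 7.586087.
Hence n ≥ 7.586087/(2·0.158²) = 151.941.
The smallest integer n is 152.

152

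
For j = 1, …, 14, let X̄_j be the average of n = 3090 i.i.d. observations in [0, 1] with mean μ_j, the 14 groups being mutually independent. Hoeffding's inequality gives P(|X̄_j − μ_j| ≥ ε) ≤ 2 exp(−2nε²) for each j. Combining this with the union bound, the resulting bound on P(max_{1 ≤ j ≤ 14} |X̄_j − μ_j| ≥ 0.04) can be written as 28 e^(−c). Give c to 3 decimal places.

9.888

Union bound over the 14 events: P(max_{1 ≤ j ≤ 14} |X̄_j − μ_j| ≥ 0.04) ≤ 14·2·exp(−2nε²) = 28 exp(−2·3090·0.04²).
So c = 2·3090·0.04² = 9.8880.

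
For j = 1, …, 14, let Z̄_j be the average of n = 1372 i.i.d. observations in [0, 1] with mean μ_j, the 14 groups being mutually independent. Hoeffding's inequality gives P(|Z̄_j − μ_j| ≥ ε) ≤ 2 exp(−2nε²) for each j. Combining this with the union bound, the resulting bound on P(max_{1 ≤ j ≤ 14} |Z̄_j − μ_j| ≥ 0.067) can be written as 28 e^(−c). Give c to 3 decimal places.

12.318

Union bound over the 14 events: P(max_{1 ≤ j ≤ 14} |Z̄_j − μ_j| ≥ 0.067) ≤ 14·2·exp(−2nε²) = 28 exp(−2·1372·0.067²).
So c = 2·1372·0.067² = 12.3178.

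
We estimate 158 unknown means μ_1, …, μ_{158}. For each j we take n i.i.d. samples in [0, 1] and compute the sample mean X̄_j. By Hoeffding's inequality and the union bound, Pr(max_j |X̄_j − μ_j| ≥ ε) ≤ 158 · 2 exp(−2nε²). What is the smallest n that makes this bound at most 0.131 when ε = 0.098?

Need 2·158·exp(−2nε²) ≤ 0.131, i.e. exp(−2nε²) ≤ 0.131/316.
So 2nε² ≥ ln(316/0.131) = 7.788300.
Hence n ≥ 7.788300/(2·0.098²) = 405.472.
The smallest integer n is 406.

406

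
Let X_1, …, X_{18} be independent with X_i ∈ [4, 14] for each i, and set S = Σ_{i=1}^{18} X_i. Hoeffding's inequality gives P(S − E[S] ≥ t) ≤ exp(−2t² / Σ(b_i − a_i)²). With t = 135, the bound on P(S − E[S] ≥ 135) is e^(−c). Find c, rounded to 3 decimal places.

Σ(b_i − a_i)² = 18·(10)² = 1800.
c = 2t²/1800 = 2·135²/1800 = 20.2500.

20.250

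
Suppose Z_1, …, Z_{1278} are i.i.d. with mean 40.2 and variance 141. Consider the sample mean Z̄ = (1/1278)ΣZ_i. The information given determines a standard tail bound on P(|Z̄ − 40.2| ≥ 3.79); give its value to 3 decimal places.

0.008

With mean and variance of each term known, Chebyshev's inequality bounds the deviation of the sum (or sample mean).
Var(Z̄) = Var(Z_i)/n = 141/1278 = 0.11033.
Chebyshev: P(|Z̄ − 40.2| ≥ 3.79) ≤ Var(Z̄)/(3.79)² = 141/(1278·3.79²) = 0.0077.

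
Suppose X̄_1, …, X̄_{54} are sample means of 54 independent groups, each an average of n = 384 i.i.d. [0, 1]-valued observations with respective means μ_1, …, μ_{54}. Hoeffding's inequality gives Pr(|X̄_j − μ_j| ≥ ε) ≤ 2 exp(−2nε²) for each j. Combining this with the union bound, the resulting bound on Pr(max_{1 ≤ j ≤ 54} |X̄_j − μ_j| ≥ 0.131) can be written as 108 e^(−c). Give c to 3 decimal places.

13.180

Union bound over the 54 events: Pr(max_{1 ≤ j ≤ 54} |X̄_j − μ_j| ≥ 0.131) ≤ 54·2·exp(−2nε²) = 108 exp(−2·384·0.131²).
So c = 2·384·0.131² = 13.1796.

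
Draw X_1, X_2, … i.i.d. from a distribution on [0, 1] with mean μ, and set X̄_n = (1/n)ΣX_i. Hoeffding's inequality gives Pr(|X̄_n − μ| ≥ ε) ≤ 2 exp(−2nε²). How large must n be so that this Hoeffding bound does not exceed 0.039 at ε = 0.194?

Require 2·exp(−2nε²) ≤ 0.039, i.e. 2nε² ≥ ln(2/0.039) = 3.937341.
So n ≥ 3.937341 / (2·0.194²) = 52.308.
The smallest integer n is 53.

53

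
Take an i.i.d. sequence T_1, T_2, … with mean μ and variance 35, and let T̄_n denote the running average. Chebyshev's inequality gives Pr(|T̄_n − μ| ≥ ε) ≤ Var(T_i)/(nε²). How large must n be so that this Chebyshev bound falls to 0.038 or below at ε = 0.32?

8995

Require 35/(n·0.32²) ≤ 0.038, i.e. n ≥ 35/(0.038·0.32²) = 8994.655.
The smallest integer n is 8995.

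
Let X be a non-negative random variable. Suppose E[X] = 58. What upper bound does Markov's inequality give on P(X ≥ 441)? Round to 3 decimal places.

0.132

Markov's inequality: for a non-negative random variable, P(X ≥ a) ≤ E[X]/a.
Here E[X] = 58 and a = 441, so the bound is 58/441 = 0.1315.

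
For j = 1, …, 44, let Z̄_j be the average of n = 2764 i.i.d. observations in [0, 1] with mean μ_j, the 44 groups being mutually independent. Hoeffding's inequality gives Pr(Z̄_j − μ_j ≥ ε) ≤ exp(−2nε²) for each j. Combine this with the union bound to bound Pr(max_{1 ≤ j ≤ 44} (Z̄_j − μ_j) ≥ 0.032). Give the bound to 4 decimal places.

0.1531

Per-experiment Hoeffding bound: exp(−2·2764·0.032²) = exp(−5.66067) = 0.0034802.
Union bound over 44 events: 44·0.0034802 = 0.15313.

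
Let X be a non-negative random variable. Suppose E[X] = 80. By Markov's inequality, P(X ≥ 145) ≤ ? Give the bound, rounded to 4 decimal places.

0.5517

Markov's inequality: for a non-negative random variable, P(X ≥ a) ≤ E[X]/a.
Here E[X] = 80 and a = 145, so the bound is 80/145 = 0.5517.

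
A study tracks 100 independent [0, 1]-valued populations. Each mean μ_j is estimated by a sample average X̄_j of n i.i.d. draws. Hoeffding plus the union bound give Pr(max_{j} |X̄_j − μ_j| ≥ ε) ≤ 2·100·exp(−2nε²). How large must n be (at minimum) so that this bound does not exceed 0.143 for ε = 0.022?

Need 2·100·exp(−2nε²) ≤ 0.143, i.e. exp(−2nε²) ≤ 0.143/200.
So 2nε² ≥ ln(200/0.143) = 7.243228.
Hence n ≥ 7.243228/(2·0.022²) = 7482.674.
The smallest integer n is 7483.

7483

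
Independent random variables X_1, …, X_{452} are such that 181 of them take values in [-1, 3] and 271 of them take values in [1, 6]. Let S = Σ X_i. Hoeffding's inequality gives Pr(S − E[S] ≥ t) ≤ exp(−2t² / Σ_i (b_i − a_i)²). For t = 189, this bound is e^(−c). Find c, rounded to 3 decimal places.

7.387

Σ(b_i − a_i)² = 181·4² + 271·5² = 9671.
c = 2t² / 9671 = 2·189² / 9671 = 7.3872.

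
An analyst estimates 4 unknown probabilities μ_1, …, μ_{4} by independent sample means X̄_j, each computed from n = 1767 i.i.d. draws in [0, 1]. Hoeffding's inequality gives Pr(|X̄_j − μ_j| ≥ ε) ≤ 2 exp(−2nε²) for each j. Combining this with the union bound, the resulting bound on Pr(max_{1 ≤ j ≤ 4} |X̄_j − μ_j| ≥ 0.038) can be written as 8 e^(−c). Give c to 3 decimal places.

5.103

Union bound over the 4 events: Pr(max_{1 ≤ j ≤ 4} |X̄_j − μ_j| ≥ 0.038) ≤ 4·2·exp(−2nε²) = 8 exp(−2·1767·0.038²).
So c = 2·1767·0.038² = 5.1031.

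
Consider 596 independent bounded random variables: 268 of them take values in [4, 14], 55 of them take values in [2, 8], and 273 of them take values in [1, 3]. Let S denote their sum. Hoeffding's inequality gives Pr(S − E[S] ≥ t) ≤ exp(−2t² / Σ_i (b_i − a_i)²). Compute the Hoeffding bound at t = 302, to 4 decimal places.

Σ(b_i − a_i)² = 268·10² + 55·6² + 273·2² = 29872.
Exponent = 2·302² / 29872 = 6.10632.
Bound = exp(−6.10632) = 0.00223.

0.0022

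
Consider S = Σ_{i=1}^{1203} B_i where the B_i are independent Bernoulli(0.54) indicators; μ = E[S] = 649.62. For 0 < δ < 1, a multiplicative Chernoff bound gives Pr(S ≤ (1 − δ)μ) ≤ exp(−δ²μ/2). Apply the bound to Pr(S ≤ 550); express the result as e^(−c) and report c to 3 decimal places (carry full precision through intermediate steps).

Write 550 = (1 − δ)μ, so δ = 1 − 550/649.62 = 0.1533512…
Then the exponent is δ²μ/2 = (μ − 550)²/(2μ) = 7.638423.

7.638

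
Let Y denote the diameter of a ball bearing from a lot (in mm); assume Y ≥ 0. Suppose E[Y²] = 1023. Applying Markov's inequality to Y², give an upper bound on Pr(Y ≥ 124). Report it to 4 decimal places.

Since Y ≥ 0, the event {Y ≥ 124} is the same as {Y² ≥ 15376}.
Markov's inequality applied to Y² gives Pr(Y² ≥ 15376) ≤ E[Y²]/15376 = 1023/15376 = 0.0665.

0.0665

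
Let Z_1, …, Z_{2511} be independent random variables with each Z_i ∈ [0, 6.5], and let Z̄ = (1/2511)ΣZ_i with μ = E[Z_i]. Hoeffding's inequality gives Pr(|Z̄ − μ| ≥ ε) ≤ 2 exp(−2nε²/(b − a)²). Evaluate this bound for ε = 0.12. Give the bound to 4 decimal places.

Exponent: 2nε²/(b − a)² = 2·2511·0.12² / 6.5² = 1.71164.
Bound = 2·exp(−1.71164) = 0.36114.

0.3611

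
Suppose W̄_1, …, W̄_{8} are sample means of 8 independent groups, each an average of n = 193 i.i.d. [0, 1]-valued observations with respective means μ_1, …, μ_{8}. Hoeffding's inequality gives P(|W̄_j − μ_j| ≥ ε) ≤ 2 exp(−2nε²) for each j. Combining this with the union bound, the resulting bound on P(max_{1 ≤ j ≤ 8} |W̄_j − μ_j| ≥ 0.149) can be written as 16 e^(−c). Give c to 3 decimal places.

8.570

Union bound over the 8 events: P(max_{1 ≤ j ≤ 8} |W̄_j − μ_j| ≥ 0.149) ≤ 8·2·exp(−2nε²) = 16 exp(−2·193·0.149²).
So c = 2·193·0.149² = 8.5696.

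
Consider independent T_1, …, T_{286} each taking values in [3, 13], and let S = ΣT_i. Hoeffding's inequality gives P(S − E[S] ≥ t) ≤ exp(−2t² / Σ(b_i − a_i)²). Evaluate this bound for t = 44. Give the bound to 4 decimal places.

Σ(b_i − a_i)² = 286·(10)² = 28600.
Exponent = 2·44²/28600 = 0.1354.
Bound = exp(−0.1354) = 0.87338.

0.8734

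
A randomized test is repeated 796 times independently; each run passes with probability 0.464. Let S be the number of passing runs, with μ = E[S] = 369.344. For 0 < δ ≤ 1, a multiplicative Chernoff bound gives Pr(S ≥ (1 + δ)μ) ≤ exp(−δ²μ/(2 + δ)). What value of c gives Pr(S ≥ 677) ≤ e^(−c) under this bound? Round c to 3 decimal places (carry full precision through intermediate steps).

Write 677 = (1 + δ)μ, so δ = 677/369.344 − 1 = 0.8329796…
Then the exponent is δ²μ/(2 + δ) = (677 − μ)² / (μ·(2 + δ)) = 90.459939.

90.460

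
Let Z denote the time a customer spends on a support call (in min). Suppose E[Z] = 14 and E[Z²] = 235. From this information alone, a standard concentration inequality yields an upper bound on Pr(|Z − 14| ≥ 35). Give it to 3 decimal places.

The first two moments determine the variance, so Chebyshev's inequality is the sharpest standard bound available.
Var(Z) = E[Z²] − (E[Z])² = 235 − 196 = 39.
Chebyshev's inequality: Pr(|Z − μ| ≥ t) ≤ Var(Z)/t² = 39/1225 = 0.0318.

0.032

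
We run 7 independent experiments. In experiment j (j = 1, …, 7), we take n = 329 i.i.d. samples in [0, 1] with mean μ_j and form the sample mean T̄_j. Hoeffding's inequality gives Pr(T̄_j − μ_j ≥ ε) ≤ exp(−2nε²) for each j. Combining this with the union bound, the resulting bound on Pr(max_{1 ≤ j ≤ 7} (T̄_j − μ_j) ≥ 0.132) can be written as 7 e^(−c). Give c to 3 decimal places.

Union bound over the 7 events: Pr(max_{1 ≤ j ≤ 7} (T̄_j − μ_j) ≥ 0.132) ≤ 7·exp(−2nε²) = 7 exp(−2·329·0.132²).
So c = 2·329·0.132² = 11.4650.

11.465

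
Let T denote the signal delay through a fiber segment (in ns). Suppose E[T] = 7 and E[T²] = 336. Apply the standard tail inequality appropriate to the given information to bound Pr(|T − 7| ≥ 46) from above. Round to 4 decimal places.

0.1356

The first two moments determine the variance, so Chebyshev's inequality is the sharpest standard bound available.
Var(T) = E[T²] − (E[T])² = 336 − 49 = 287.
Chebyshev's inequality: Pr(|T − μ| ≥ t) ≤ Var(T)/t² = 287/2116 = 0.1356.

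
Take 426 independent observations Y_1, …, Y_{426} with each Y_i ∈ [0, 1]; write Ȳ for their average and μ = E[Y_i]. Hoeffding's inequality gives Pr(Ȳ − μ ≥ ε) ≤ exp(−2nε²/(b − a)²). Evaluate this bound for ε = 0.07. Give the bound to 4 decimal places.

0.0154

Exponent: 2nε²/(b − a)² = 2·426·0.07² / 1² = 4.17480.
Bound = exp(−4.17480) = 0.01538.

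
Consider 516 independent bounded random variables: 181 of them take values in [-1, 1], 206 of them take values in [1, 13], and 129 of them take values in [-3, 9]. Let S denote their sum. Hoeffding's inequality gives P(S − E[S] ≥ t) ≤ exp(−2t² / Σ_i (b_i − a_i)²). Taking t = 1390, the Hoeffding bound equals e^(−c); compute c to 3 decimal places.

Σ(b_i − a_i)² = 181·2² + 206·12² + 129·12² = 48964.
c = 2t² / 48964 = 2·1390² / 48964 = 78.9192.

78.919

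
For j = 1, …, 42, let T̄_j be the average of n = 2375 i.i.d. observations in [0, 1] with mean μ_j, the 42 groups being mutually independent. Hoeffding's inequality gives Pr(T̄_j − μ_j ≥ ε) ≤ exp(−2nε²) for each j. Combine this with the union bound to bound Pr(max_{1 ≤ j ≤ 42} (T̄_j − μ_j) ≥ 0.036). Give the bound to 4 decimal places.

Per-experiment Hoeffding bound: exp(−2·2375·0.036²) = exp(−6.15600) = 0.0021207.
Union bound over 42 events: 42·0.0021207 = 0.08907.

0.0891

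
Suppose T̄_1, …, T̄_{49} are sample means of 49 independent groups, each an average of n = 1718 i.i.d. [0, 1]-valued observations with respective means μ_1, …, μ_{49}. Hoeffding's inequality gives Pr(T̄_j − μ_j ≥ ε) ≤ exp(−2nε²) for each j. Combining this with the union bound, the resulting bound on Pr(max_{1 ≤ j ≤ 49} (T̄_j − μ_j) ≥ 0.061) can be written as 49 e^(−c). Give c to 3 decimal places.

Union bound over the 49 events: Pr(max_{1 ≤ j ≤ 49} (T̄_j − μ_j) ≥ 0.061) ≤ 49·exp(−2nε²) = 49 exp(−2·1718·0.061²).
So c = 2·1718·0.061² = 12.7854.

12.785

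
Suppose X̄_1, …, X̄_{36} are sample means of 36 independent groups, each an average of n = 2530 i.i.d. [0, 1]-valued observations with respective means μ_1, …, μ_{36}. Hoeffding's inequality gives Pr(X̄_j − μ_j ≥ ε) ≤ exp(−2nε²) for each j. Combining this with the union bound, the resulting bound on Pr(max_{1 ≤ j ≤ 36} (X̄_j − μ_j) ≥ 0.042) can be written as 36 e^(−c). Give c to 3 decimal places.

Union bound over the 36 events: Pr(max_{1 ≤ j ≤ 36} (X̄_j − μ_j) ≥ 0.042) ≤ 36·exp(−2nε²) = 36 exp(−2·2530·0.042²).
So c = 2·2530·0.042² = 8.9258.

8.926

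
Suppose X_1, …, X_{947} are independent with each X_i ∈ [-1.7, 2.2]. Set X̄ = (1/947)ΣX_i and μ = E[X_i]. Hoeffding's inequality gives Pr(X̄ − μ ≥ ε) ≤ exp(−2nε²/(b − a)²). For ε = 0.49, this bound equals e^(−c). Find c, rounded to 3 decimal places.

29.898

c = 2nε²/(b − a)² = 2·947·0.49² / 3.9² = 29.8981.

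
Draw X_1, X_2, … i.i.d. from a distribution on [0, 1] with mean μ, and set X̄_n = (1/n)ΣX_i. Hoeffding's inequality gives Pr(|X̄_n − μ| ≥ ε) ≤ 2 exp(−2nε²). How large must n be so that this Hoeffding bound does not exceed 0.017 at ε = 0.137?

Require 2·exp(−2nε²) ≤ 0.017, i.e. 2nε² ≥ ln(2/0.017) = 4.767689.
So n ≥ 4.767689 / (2·0.137²) = 127.010.
The smallest integer n is 128.

128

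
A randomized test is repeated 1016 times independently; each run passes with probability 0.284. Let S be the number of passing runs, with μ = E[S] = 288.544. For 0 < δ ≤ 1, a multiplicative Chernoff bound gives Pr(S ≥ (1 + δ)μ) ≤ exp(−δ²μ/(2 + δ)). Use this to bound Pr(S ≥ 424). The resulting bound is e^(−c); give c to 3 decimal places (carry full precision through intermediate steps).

25.750

Write 424 = (1 + δ)μ, so δ = 424/288.544 − 1 = 0.4694466…
Then the exponent is δ²μ/(2 + δ) = (424 − μ)² / (μ·(2 + δ)) = 25.750449.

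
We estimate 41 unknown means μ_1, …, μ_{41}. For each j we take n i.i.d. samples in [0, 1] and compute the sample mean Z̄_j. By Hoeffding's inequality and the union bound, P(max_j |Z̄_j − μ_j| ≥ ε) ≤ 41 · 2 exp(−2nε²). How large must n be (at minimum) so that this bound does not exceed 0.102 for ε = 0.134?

Need 2·41·exp(−2nε²) ≤ 0.102, i.e. exp(−2nε²) ≤ 0.102/82.
So 2nε² ≥ ln(82/0.102) = 6.689502.
Hence n ≥ 6.689502/(2·0.134²) = 186.275.
The smallest integer n is 187.

187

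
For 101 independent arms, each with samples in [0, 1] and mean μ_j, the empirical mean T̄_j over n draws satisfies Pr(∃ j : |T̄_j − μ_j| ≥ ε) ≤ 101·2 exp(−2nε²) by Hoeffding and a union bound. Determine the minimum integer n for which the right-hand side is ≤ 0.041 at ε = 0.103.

401

Need 2·101·exp(−2nε²) ≤ 0.041, i.e. exp(−2nε²) ≤ 0.041/202.
So 2nε² ≥ ln(202/0.041) = 8.502451.
Hence n ≥ 8.502451/(2·0.103²) = 400.719.
The smallest integer n is 401.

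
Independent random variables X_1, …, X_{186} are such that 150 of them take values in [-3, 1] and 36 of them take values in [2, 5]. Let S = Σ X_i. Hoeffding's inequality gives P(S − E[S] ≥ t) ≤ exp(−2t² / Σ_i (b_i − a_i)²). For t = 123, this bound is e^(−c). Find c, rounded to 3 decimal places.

11.108

Σ(b_i − a_i)² = 150·4² + 36·3² = 2724.
c = 2t² / 2724 = 2·123² / 2724 = 11.1079.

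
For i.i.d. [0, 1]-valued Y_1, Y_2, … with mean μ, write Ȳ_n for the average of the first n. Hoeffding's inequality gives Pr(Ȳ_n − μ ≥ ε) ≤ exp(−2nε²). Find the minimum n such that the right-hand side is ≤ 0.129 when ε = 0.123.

Require exp(−2nε²) ≤ 0.129, i.e. 2nε² ≥ ln(1/0.129) = 2.047943.
So n ≥ 2.047943 / (2·0.123²) = 67.683.
The smallest integer n is 68.

68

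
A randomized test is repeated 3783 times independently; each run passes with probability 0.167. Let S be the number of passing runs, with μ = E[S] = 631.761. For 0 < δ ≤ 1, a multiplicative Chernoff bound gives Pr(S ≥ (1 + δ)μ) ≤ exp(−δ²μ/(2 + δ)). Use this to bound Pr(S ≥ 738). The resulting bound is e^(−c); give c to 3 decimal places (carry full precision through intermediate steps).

Write 738 = (1 + δ)μ, so δ = 738/631.761 − 1 = 0.1681633…
Then the exponent is δ²μ/(2 + δ) = (738 − μ)² / (μ·(2 + δ)) = 8.239923.

8.240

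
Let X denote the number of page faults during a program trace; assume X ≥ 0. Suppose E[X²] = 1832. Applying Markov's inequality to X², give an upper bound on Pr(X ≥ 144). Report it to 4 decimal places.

0.0883

Since X ≥ 0, the event {X ≥ 144} is the same as {X² ≥ 20736}.
Markov's inequality applied to X² gives Pr(X² ≥ 20736) ≤ E[X²]/20736 = 1832/20736 = 0.0883.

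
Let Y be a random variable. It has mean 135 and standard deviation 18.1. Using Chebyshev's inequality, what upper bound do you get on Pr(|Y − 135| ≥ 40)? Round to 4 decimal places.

0.2048

Chebyshev: Pr(|Y − μ| ≥ t) ≤ Var(Y)/t².
Var(Y) = σ² = 18.1² = 327.61.
Bound = 327.61 / 1600 = 0.2048.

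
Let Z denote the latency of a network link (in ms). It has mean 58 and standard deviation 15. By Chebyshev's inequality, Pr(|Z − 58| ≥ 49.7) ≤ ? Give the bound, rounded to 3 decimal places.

0.091

Chebyshev: Pr(|Z − μ| ≥ t) ≤ Var(Z)/t².
Var(Z) = σ² = 15² = 225.
Bound = 225 / 2470.09 = 0.0911.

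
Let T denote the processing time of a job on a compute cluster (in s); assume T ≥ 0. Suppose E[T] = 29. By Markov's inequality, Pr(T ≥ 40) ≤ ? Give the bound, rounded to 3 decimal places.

0.725

Markov's inequality: for a non-negative random variable, Pr(T ≥ a) ≤ E[T]/a.
Here E[T] = 29 and a = 40, so the bound is 29/40 = 0.7250.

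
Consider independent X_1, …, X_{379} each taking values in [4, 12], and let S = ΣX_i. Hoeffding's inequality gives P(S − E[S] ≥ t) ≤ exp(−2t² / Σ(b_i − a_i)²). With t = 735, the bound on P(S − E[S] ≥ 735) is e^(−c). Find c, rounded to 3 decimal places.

44.544

Σ(b_i − a_i)² = 379·(8)² = 24256.
c = 2t²/24256 = 2·735²/24256 = 44.5436.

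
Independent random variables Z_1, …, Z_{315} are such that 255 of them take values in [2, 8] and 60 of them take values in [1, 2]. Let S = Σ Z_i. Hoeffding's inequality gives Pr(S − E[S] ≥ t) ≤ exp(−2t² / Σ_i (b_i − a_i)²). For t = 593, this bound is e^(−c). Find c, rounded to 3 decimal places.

76.115

Σ(b_i − a_i)² = 255·6² + 60·1² = 9240.
c = 2t² / 9240 = 2·593² / 9240 = 76.1145.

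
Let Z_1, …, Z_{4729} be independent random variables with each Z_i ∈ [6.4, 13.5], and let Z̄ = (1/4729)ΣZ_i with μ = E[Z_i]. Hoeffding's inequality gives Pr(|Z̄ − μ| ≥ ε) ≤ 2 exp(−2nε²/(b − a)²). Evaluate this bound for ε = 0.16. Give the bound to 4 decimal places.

Exponent: 2nε²/(b − a)² = 2·4729·0.16² / 7.1² = 4.80311.
Bound = 2·exp(−4.80311) = 0.01641.

0.0164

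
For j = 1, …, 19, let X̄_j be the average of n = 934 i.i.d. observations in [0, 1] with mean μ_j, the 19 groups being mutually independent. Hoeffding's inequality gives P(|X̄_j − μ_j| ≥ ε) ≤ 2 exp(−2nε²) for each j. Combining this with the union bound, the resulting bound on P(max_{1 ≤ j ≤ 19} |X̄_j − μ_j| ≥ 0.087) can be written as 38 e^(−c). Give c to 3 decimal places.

Union bound over the 19 events: P(max_{1 ≤ j ≤ 19} |X̄_j − μ_j| ≥ 0.087) ≤ 19·2·exp(−2nε²) = 38 exp(−2·934·0.087²).
So c = 2·934·0.087² = 14.1389.

14.139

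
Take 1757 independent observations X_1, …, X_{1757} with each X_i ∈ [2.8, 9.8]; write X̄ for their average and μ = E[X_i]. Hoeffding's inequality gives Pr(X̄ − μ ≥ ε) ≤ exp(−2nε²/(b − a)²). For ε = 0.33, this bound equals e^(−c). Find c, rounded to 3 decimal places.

c = 2nε²/(b − a)² = 2·1757·0.33² / 7² = 7.8097.

7.810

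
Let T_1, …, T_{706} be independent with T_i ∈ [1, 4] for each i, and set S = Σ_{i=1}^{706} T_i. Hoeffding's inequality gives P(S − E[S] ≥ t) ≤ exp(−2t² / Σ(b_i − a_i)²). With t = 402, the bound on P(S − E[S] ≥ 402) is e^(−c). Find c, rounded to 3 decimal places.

Σ(b_i − a_i)² = 706·(3)² = 6354.
c = 2t²/6354 = 2·402²/6354 = 50.8669.

50.867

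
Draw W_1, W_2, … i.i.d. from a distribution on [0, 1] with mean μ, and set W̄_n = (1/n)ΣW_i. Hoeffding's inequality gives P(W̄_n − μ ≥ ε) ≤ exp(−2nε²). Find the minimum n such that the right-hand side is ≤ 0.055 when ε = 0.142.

Require exp(−2nε²) ≤ 0.055, i.e. 2nε² ≥ ln(1/0.055) = 2.900422.
So n ≥ 2.900422 / (2·0.142²) = 71.921.
The smallest integer n is 72.

72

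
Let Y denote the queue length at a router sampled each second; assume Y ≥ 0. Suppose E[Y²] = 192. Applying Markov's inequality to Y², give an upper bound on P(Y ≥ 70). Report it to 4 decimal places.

0.0392

Since Y ≥ 0, the event {Y ≥ 70} is the same as {Y² ≥ 4900}.
Markov's inequality applied to Y² gives P(Y² ≥ 4900) ≤ E[Y²]/4900 = 192/4900 = 0.0392.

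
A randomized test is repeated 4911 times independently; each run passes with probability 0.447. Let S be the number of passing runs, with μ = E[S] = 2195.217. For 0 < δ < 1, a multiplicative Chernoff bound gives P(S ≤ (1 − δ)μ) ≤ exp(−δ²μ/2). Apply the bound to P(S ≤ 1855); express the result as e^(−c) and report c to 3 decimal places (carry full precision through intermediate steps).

26.364

Write 1855 = (1 − δ)μ, so δ = 1 − 1855/2195.217 = 0.154981…
Then the exponent is δ²μ/2 = (μ − 1855)²/(2μ) = 26.363591.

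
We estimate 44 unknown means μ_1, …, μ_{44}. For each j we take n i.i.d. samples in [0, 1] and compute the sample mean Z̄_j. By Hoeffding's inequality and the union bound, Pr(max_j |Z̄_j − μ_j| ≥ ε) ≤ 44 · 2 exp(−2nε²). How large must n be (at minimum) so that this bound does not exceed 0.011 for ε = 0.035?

Need 2·44·exp(−2nε²) ≤ 0.011, i.e. exp(−2nε²) ≤ 0.011/88.
So 2nε² ≥ ln(88/0.011) = 8.987197.
Hence n ≥ 8.987197/(2·0.035²) = 3668.244.
The smallest integer n is 3669.

3669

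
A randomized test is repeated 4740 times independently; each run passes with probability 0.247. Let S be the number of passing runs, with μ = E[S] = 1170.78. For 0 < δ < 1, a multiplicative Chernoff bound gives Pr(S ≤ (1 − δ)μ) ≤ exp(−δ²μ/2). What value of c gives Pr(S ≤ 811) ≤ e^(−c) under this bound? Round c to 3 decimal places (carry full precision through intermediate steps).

55.280

Write 811 = (1 − δ)μ, so δ = 1 − 811/1170.78 = 0.3072994…
Then the exponent is δ²μ/2 = (μ − 811)²/(2μ) = 55.280090.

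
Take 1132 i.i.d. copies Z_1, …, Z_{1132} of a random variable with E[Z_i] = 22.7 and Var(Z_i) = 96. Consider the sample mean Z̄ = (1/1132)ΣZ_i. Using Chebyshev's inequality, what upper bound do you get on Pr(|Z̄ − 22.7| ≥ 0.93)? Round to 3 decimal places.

0.098

Var(Z̄) = Var(Z_i)/n = 96/1132 = 0.084806.
Chebyshev: Pr(|Z̄ − 22.7| ≥ 0.93) ≤ Var(Z̄)/(0.93)² = 96/(1132·0.93²) = 0.0981.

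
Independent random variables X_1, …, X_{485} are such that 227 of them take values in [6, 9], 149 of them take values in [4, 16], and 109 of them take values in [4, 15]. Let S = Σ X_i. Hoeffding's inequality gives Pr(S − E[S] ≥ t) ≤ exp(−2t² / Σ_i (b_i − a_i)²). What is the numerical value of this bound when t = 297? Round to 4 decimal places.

0.0082

Σ(b_i − a_i)² = 227·3² + 149·12² + 109·11² = 36688.
Exponent = 2·297² / 36688 = 4.80860.
Bound = exp(−4.80860) = 0.00816.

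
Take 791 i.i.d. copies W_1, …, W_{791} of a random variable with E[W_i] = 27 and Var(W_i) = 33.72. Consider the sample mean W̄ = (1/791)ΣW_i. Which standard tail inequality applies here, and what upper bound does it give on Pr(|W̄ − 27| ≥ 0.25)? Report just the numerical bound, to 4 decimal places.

0.6821

With mean and variance of each term known, Chebyshev's inequality bounds the deviation of the sum (or sample mean).
Var(W̄) = Var(W_i)/n = 33.72/791 = 0.04263.
Chebyshev: Pr(|W̄ − 27| ≥ 0.25) ≤ Var(W̄)/(0.25)² = 33.72/(791·0.25²) = 0.6821.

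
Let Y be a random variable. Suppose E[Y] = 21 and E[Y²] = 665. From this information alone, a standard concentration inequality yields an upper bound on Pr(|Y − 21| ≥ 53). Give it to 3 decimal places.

0.080

The first two moments determine the variance, so Chebyshev's inequality is the sharpest standard bound available.
Var(Y) = E[Y²] − (E[Y])² = 665 − 441 = 224.
Chebyshev's inequality: Pr(|Y − μ| ≥ t) ≤ Var(Y)/t² = 224/2809 = 0.0797.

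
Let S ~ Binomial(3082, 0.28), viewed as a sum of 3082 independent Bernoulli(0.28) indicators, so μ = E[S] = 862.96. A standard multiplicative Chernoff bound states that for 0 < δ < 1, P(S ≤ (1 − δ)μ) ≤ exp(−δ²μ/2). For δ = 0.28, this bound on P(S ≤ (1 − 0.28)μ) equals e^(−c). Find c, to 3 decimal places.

33.828

c = δ²μ/2 = 0.28²·862.96/2 = 33.8280.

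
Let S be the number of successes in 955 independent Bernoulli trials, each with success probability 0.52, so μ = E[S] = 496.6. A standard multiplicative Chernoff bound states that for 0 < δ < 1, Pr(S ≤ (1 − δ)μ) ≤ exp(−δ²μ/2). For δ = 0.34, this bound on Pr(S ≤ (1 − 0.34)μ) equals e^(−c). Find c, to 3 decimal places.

c = δ²μ/2 = 0.34²·496.6/2 = 28.7035.

28.703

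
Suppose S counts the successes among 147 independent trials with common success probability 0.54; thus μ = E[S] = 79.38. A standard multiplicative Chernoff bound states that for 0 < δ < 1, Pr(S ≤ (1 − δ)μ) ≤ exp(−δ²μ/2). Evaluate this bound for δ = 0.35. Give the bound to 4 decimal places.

Exponent = δ²μ/2 = 0.35²·79.38/2 = 4.8620.
Bound = exp(−4.8620) = 0.00773.

0.0077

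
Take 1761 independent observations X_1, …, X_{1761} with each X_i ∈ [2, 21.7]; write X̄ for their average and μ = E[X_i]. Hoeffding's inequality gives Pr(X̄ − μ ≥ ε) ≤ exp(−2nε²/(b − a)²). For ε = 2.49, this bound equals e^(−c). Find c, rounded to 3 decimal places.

c = 2nε²/(b − a)² = 2·1761·2.49² / 19.7² = 56.2672.

56.267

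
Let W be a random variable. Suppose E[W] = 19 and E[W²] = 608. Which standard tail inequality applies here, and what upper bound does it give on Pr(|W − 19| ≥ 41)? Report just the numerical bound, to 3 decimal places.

0.147

The first two moments determine the variance, so Chebyshev's inequality is the sharpest standard bound available.
Var(W) = E[W²] − (E[W])² = 608 − 361 = 247.
Chebyshev's inequality: Pr(|W − μ| ≥ t) ≤ Var(W)/t² = 247/1681 = 0.1469.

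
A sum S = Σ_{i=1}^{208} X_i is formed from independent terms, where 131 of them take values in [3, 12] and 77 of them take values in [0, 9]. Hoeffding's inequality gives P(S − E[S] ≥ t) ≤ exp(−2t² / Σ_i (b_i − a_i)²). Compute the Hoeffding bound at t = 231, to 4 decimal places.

Σ(b_i − a_i)² = 131·9² + 77·9² = 16848.
Exponent = 2·231² / 16848 = 6.33440.
Bound = exp(−6.33440) = 0.00177.

0.0018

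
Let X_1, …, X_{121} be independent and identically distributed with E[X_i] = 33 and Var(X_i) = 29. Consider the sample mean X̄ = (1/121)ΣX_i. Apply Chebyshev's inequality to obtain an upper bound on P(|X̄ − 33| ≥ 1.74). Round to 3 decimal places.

0.079

Var(X̄) = Var(X_i)/n = 29/121 = 0.23967.
Chebyshev: P(|X̄ − 33| ≥ 1.74) ≤ Var(X̄)/(1.74)² = 29/(121·1.74²) = 0.0792.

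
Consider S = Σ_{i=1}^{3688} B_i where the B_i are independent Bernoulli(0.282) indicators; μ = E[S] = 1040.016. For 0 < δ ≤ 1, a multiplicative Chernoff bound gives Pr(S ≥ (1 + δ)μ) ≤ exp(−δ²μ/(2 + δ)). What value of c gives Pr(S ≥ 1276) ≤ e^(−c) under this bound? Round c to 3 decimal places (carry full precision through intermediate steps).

24.045

Write 1276 = (1 + δ)μ, so δ = 1276/1040.016 − 1 = 0.2269042…
Then the exponent is δ²μ/(2 + δ) = (1276 − μ)² / (μ·(2 + δ)) = 24.044932.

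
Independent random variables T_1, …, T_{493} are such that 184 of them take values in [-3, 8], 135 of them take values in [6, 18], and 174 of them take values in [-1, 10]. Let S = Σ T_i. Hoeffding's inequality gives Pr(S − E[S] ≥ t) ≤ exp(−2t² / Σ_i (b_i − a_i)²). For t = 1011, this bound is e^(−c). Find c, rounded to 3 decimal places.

32.573

Σ(b_i − a_i)² = 184·11² + 135·12² + 174·11² = 62758.
c = 2t² / 62758 = 2·1011² / 62758 = 32.5734.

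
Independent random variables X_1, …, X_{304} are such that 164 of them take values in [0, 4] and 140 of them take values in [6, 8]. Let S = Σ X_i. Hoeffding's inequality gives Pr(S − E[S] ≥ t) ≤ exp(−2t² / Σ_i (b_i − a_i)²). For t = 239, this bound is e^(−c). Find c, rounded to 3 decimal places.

35.880

Σ(b_i − a_i)² = 164·4² + 140·2² = 3184.
c = 2t² / 3184 = 2·239² / 3184 = 35.8800.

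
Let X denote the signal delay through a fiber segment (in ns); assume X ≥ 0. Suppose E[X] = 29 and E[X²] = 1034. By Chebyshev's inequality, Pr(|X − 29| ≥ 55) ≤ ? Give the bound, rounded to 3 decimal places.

0.064

Var(X) = E[X²] − (E[X])² = 1034 − 841 = 193.
Chebyshev's inequality: Pr(|X − μ| ≥ t) ≤ Var(X)/t² = 193/3025 = 0.0638.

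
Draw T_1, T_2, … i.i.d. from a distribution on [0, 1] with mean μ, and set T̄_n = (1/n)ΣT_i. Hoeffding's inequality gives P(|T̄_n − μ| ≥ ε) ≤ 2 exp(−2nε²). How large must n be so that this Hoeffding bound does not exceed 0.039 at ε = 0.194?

53

Require 2·exp(−2nε²) ≤ 0.039, i.e. 2nε² ≥ ln(2/0.039) = 3.937341.
So n ≥ 3.937341 / (2·0.194²) = 52.308.
The smallest integer n is 53.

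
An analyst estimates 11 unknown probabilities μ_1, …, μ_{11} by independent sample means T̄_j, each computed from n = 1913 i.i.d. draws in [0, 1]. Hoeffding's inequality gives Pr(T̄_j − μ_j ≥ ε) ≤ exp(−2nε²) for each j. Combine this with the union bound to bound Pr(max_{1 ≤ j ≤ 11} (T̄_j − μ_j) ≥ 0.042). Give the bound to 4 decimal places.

Per-experiment Hoeffding bound: exp(−2·1913·0.042²) = exp(−6.74906) = 0.001172.
Union bound over 11 events: 11·0.001172 = 0.01289.

0.0129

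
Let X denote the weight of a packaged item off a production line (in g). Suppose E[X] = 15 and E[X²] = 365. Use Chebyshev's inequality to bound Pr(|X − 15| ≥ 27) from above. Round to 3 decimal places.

Var(X) = E[X²] − (E[X])² = 365 − 225 = 140.
Chebyshev's inequality: Pr(|X − μ| ≥ t) ≤ Var(X)/t² = 140/729 = 0.1920.

0.192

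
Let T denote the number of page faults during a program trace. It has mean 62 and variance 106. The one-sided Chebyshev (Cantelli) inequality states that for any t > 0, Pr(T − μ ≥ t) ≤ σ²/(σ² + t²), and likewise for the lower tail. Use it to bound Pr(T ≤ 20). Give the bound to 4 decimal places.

Here σ² = 106 and t = 42, so σ² + t² = 1870.
Cantelli's bound: 106/1870 = 0.0567.

0.0567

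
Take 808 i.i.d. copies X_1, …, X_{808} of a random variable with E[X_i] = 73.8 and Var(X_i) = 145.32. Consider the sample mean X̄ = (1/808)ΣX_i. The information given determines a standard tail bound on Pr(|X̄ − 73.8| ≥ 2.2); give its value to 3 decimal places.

With mean and variance of each term known, Chebyshev's inequality bounds the deviation of the sum (or sample mean).
Var(X̄) = Var(X_i)/n = 145.32/808 = 0.17985.
Chebyshev: Pr(|X̄ − 73.8| ≥ 2.2) ≤ Var(X̄)/(2.2)² = 145.32/(808·2.2²) = 0.0372.

0.037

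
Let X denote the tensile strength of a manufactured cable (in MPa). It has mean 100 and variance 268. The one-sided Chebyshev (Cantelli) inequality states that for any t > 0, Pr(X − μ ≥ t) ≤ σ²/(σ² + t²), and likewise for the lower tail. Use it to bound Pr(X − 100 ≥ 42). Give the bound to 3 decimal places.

Here σ² = 268 and t = 42, so σ² + t² = 2032.
Cantelli's bound: 268/2032 = 0.1319.

0.132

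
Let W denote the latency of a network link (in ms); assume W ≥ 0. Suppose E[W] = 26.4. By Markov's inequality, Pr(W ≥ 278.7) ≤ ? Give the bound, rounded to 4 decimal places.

Markov's inequality: for a non-negative random variable, Pr(W ≥ a) ≤ E[W]/a.
Here E[W] = 26.4 and a = 278.7, so the bound is 26.4/278.7 = 0.0947.

0.0947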